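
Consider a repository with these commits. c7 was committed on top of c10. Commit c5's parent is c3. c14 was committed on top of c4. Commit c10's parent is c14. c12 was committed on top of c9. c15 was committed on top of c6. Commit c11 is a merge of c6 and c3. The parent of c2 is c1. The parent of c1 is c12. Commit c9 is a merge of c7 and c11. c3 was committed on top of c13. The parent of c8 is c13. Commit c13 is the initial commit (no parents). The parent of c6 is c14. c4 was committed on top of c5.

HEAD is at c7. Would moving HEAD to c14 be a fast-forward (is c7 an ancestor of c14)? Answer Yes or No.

A fast-forward from c7 to c14 is possible iff c7 is an ancestor of c14.
Ancestors of c14: {c13, c14, c3, c4, c5}.
c7 is not among them, so fast-forward is not possible.

No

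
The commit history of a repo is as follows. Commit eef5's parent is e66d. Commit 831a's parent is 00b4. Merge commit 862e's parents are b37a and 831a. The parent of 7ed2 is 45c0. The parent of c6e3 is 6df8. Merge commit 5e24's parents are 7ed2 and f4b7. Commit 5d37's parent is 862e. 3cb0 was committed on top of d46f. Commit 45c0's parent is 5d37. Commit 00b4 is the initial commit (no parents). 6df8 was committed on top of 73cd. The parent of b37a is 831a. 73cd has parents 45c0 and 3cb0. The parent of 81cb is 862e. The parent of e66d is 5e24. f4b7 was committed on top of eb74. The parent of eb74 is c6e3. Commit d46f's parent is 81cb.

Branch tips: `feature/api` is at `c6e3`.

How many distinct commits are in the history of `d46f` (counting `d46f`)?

Walking parent pointers from d46f: reachable set = {00b4, 81cb, 831a, 862e, b37a, d46f}.
That is 6 commits.

6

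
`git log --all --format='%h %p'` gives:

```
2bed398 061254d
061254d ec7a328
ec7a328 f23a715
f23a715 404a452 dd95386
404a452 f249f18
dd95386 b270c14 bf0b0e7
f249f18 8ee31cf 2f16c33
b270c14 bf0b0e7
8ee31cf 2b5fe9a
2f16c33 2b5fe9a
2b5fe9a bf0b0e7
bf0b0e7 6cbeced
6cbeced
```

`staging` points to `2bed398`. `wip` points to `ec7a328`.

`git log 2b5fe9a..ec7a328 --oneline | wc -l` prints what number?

8

Reachable from ec7a328: {2b5fe9a, 2f16c33, 404a452, 6cbeced, 8ee31cf, b270c14, bf0b0e7, dd95386, ec7a328, f23a715, f249f18}.
Reachable from 2b5fe9a: {2b5fe9a, 6cbeced, bf0b0e7}.
In ec7a328's history but not 2b5fe9a's: {2f16c33, 404a452, 8ee31cf, b270c14, dd95386, ec7a328, f23a715, f249f18} — 8 commits.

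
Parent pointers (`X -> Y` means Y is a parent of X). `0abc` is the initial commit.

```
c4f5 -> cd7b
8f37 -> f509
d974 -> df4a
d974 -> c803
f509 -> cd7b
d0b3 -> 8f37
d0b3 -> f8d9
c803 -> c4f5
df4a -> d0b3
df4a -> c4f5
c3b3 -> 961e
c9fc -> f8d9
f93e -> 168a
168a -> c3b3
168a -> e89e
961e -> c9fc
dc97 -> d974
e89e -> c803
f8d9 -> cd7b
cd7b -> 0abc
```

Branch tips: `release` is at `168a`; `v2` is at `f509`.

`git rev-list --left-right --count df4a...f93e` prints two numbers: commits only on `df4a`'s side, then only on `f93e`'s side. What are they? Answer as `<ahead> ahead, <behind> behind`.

4 ahead, 7 behind

Reachable from df4a: {0abc, 8f37, c4f5, cd7b, d0b3, df4a, f509, f8d9}.
Reachable from f93e: {0abc, 168a, 961e, c3b3, c4f5, c803, c9fc, cd7b, e89e, f8d9, f93e}.
Only in df4a's history (ahead): {8f37, d0b3, df4a, f509} — 4.
Only in f93e's history (behind): {168a, 961e, c3b3, c803, c9fc, e89e, f93e} — 7.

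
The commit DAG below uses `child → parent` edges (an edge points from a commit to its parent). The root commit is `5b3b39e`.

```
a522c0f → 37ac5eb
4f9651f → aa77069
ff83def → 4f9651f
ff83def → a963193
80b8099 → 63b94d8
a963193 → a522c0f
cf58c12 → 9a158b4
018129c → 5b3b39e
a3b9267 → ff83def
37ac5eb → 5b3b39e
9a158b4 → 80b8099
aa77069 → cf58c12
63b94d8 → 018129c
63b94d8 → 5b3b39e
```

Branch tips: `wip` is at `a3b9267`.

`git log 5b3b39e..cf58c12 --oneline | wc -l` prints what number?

5

Reachable from cf58c12: {018129c, 5b3b39e, 63b94d8, 80b8099, 9a158b4, cf58c12}.
Reachable from 5b3b39e: {5b3b39e}.
In cf58c12's history but not 5b3b39e's: {018129c, 63b94d8, 80b8099, 9a158b4, cf58c12} — 5 commits.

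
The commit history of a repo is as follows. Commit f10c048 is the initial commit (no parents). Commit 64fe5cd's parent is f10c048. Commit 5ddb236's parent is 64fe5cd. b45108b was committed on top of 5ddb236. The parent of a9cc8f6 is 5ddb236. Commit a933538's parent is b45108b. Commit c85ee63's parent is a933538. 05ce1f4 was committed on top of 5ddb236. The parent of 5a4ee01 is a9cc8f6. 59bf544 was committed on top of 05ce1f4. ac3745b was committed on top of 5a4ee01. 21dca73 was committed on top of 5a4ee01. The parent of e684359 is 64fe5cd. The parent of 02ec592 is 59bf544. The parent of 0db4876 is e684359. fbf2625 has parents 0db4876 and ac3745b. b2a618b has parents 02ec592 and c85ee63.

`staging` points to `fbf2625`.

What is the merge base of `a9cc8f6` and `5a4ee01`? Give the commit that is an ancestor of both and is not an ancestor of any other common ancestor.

Ancestors of a9cc8f6: {5ddb236, 64fe5cd, a9cc8f6, f10c048}.
Ancestors of 5a4ee01: {5a4ee01, 5ddb236, 64fe5cd, a9cc8f6, f10c048}.
Common ancestors: {5ddb236, 64fe5cd, a9cc8f6, f10c048}.
Among these, a9cc8f6 is not an ancestor of any other common ancestor — it is the merge base.

a9cc8f6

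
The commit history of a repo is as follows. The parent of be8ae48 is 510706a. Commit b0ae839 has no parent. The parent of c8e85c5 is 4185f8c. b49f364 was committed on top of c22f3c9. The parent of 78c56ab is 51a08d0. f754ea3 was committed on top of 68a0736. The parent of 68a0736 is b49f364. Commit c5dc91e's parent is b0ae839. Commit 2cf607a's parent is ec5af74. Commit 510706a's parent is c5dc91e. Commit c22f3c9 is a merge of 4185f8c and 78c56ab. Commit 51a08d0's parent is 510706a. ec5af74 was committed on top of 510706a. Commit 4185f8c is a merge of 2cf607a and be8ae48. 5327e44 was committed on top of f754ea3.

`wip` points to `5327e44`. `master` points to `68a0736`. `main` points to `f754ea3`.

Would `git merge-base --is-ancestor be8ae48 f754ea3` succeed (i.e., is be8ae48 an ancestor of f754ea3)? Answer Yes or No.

Yes

Ancestors of f754ea3 (commits reachable by following parents): {2cf607a, 4185f8c, 510706a, 51a08d0, 68a0736, 78c56ab, b0ae839, b49f364, be8ae48, c22f3c9, c5dc91e, ec5af74, f754ea3}.
be8ae48 is in that set, so it is an ancestor of f754ea3.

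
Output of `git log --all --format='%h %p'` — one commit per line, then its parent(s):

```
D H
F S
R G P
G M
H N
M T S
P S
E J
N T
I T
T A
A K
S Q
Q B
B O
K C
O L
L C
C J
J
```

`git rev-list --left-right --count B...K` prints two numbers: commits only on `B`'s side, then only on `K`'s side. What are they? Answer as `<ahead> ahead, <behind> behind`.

3 ahead, 1 behind

Reachable from B: {B, C, J, L, O}.
Reachable from K: {C, J, K}.
Only in B's history (ahead): {B, L, O} — 3.
Only in K's history (behind): {K} — 1.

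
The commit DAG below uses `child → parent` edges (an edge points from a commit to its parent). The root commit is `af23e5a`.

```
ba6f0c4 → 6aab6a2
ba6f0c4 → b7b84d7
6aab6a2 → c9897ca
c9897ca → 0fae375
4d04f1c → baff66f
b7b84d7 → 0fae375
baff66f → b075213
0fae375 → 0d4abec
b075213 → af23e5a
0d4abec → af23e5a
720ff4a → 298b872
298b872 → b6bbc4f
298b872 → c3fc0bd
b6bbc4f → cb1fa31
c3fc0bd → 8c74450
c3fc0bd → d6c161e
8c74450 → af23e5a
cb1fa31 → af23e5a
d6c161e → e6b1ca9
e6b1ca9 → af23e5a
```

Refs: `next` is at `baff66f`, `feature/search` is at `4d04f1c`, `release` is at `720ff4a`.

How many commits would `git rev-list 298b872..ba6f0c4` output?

6

Reachable from ba6f0c4: {0d4abec, 0fae375, 6aab6a2, af23e5a, b7b84d7, ba6f0c4, c9897ca}.
Reachable from 298b872: {298b872, 8c74450, af23e5a, b6bbc4f, c3fc0bd, cb1fa31, d6c161e, e6b1ca9}.
In ba6f0c4's history but not 298b872's: {0d4abec, 0fae375, 6aab6a2, b7b84d7, ba6f0c4, c9897ca} — 6 commits.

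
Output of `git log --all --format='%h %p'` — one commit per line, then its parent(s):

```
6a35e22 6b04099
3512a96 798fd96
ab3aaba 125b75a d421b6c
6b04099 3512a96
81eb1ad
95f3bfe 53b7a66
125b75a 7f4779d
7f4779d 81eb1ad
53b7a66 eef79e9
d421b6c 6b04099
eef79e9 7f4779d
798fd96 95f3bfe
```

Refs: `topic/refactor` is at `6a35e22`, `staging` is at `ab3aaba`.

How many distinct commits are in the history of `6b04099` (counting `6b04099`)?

Walking parent pointers from 6b04099: reachable set = {3512a96, 53b7a66, 6b04099, 798fd96, 7f4779d, 81eb1ad, 95f3bfe, eef79e9}.
That is 8 commits.

8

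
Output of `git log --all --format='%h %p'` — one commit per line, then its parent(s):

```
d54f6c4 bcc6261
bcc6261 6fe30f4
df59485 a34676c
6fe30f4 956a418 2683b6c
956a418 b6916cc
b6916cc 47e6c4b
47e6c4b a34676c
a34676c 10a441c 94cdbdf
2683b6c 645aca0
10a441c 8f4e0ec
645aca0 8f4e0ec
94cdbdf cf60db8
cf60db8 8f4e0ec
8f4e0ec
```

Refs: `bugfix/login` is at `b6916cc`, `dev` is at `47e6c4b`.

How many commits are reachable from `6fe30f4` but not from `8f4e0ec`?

Reachable from 6fe30f4: {10a441c, 2683b6c, 47e6c4b, 645aca0, 6fe30f4, 8f4e0ec, 94cdbdf, 956a418, a34676c, b6916cc, cf60db8}.
Reachable from 8f4e0ec: {8f4e0ec}.
In 6fe30f4's history but not 8f4e0ec's: {10a441c, 2683b6c, 47e6c4b, 645aca0, 6fe30f4, 94cdbdf, 956a418, a34676c, b6916cc, cf60db8} — 10 commits.

10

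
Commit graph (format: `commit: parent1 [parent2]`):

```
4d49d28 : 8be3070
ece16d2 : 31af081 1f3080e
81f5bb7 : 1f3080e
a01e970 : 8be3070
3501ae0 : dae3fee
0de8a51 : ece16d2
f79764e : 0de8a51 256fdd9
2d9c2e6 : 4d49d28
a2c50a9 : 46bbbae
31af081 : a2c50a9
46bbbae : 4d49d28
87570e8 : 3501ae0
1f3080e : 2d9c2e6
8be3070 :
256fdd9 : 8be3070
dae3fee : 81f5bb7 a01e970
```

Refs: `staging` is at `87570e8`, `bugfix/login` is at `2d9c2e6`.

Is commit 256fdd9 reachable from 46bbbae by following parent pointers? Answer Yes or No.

Ancestors of 46bbbae: {46bbbae, 4d49d28, 8be3070}.
256fdd9 is not in that set, so it is not an ancestor of 46bbbae.

No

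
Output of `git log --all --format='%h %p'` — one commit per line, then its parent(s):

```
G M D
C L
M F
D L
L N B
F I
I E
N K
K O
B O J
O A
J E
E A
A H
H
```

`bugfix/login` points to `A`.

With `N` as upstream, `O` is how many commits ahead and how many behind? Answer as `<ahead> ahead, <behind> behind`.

Reachable from O: {A, H, O}.
Reachable from N: {A, H, K, N, O}.
Only in O's history (ahead): {} — 0.
Only in N's history (behind): {K, N} — 2.

0 ahead, 2 behind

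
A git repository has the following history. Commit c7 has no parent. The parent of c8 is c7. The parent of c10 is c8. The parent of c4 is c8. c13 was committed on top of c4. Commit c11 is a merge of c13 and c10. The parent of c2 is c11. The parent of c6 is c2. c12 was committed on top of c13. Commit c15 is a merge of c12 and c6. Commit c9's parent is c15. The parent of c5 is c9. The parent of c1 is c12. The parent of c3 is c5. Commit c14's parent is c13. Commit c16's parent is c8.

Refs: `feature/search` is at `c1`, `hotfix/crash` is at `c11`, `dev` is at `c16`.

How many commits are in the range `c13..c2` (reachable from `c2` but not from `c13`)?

3

Reachable from c2: {c10, c11, c13, c2, c4, c7, c8}.
Reachable from c13: {c13, c4, c7, c8}.
In c2's history but not c13's: {c10, c11, c2} — 3 commits.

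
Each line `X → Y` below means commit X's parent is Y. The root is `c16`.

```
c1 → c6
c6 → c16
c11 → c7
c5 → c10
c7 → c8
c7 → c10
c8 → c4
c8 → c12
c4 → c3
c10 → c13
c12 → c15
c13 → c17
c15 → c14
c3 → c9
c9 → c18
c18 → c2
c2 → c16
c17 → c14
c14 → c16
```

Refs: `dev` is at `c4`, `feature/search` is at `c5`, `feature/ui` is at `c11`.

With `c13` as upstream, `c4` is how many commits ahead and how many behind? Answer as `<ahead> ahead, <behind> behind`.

5 ahead, 3 behind

Reachable from c4: {c16, c18, c2, c3, c4, c9}.
Reachable from c13: {c13, c14, c16, c17}.
Only in c4's history (ahead): {c18, c2, c3, c4, c9} — 5.
Only in c13's history (behind): {c13, c14, c17} — 3.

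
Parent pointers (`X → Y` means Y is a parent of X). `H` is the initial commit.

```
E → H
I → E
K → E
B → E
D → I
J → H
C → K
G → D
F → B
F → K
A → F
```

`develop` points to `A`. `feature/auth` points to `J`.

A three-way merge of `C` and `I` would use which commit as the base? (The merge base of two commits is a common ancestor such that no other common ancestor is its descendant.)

Ancestors of C: {C, E, H, K}.
Ancestors of I: {E, H, I}.
Common ancestors: {E, H}.
Among these, E is not an ancestor of any other common ancestor — it is the merge base.

E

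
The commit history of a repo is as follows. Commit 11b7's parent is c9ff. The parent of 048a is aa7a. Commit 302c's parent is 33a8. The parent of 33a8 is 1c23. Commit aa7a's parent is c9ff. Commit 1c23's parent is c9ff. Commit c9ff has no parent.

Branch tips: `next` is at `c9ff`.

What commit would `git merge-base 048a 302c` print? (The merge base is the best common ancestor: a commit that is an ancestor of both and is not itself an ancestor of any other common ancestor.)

c9ff

Ancestors of 048a: {048a, aa7a, c9ff}.
Ancestors of 302c: {1c23, 302c, 33a8, c9ff}.
Common ancestors: {c9ff}.
The only common ancestor is c9ff, so it is the merge base.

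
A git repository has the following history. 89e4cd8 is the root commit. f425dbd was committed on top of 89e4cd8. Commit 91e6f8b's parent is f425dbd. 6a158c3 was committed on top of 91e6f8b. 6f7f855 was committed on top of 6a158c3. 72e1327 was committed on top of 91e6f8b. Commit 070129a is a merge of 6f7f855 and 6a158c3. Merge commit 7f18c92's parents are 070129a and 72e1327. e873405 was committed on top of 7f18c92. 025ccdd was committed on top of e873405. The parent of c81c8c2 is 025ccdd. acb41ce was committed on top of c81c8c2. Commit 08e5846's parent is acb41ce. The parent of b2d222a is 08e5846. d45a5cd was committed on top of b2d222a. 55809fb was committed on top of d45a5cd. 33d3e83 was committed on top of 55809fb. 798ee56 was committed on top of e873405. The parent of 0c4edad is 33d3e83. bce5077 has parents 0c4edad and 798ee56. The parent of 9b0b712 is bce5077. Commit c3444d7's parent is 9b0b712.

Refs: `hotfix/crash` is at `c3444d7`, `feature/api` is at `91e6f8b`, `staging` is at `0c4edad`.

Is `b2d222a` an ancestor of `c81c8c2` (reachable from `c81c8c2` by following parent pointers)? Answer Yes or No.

No

Ancestors of c81c8c2: {025ccdd, 070129a, 6a158c3, 6f7f855, 72e1327, 7f18c92, 89e4cd8, 91e6f8b, c81c8c2, e873405, f425dbd}.
b2d222a is not in that set, so it is not an ancestor of c81c8c2.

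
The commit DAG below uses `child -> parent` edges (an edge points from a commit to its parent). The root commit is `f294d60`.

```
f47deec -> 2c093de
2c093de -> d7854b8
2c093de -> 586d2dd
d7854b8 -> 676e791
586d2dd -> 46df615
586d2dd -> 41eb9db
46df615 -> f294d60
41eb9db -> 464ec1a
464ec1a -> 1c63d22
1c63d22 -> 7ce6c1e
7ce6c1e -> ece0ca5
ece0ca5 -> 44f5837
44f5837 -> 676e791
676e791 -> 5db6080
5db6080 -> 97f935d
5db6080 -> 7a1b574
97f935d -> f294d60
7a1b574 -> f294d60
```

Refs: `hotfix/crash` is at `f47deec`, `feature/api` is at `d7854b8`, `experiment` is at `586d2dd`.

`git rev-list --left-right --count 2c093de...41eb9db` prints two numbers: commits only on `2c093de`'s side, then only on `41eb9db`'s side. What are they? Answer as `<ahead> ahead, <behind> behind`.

4 ahead, 0 behind

Reachable from 2c093de: {1c63d22, 2c093de, 41eb9db, 44f5837, 464ec1a, 46df615, 586d2dd, 5db6080, 676e791, 7a1b574, 7ce6c1e, 97f935d, d7854b8, ece0ca5, f294d60}.
Reachable from 41eb9db: {1c63d22, 41eb9db, 44f5837, 464ec1a, 5db6080, 676e791, 7a1b574, 7ce6c1e, 97f935d, ece0ca5, f294d60}.
Only in 2c093de's history (ahead): {2c093de, 46df615, 586d2dd, d7854b8} — 4.
Only in 41eb9db's history (behind): {} — 0.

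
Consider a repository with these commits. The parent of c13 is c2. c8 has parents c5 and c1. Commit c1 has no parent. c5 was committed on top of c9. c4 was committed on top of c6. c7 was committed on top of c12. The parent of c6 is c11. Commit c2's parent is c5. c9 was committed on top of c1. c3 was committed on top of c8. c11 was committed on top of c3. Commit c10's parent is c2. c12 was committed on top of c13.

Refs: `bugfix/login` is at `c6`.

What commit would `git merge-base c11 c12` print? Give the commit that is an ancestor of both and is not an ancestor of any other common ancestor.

c5

Ancestors of c11: {c1, c11, c3, c5, c8, c9}.
Ancestors of c12: {c1, c12, c13, c2, c5, c9}.
Common ancestors: {c1, c5, c9}.
Among these, c5 is not an ancestor of any other common ancestor — it is the merge base.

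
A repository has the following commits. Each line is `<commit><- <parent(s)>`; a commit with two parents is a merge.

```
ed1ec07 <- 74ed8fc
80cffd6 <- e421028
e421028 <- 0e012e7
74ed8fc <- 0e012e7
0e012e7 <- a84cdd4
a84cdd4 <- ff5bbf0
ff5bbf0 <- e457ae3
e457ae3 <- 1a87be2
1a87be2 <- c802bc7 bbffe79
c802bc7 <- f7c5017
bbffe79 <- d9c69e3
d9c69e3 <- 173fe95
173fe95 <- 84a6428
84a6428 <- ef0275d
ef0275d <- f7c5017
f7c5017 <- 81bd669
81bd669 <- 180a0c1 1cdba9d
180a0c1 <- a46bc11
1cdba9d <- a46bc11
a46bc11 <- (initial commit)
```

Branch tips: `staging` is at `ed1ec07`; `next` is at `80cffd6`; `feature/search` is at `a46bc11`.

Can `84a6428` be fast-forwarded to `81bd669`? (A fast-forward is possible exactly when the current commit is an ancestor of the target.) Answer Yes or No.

No

A fast-forward from 84a6428 to 81bd669 is possible iff 84a6428 is an ancestor of 81bd669.
Ancestors of 81bd669: {180a0c1, 1cdba9d, 81bd669, a46bc11}.
84a6428 is not among them, so fast-forward is not possible.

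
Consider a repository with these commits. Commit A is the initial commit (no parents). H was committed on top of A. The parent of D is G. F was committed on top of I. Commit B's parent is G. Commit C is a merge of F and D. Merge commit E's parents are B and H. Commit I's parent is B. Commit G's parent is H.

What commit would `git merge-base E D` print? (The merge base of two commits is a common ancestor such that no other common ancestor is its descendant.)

Ancestors of E: {A, B, E, G, H}.
Ancestors of D: {A, D, G, H}.
Common ancestors: {A, G, H}.
Among these, G is not an ancestor of any other common ancestor — it is the merge base.

G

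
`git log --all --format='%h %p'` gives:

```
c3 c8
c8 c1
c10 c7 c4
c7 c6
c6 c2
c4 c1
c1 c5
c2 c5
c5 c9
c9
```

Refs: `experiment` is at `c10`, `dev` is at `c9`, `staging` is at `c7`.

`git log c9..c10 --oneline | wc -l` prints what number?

Reachable from c10: {c1, c10, c2, c4, c5, c6, c7, c9}.
Reachable from c9: {c9}.
In c10's history but not c9's: {c1, c10, c2, c4, c5, c6, c7} — 7 commits.

7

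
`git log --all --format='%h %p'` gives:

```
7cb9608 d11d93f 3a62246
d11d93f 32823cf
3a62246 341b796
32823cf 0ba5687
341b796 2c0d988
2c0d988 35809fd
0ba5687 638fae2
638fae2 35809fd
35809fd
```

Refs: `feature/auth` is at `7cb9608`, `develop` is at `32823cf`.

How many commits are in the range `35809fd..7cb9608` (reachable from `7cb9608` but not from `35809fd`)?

8

Reachable from 7cb9608: {0ba5687, 2c0d988, 32823cf, 341b796, 35809fd, 3a62246, 638fae2, 7cb9608, d11d93f}.
Reachable from 35809fd: {35809fd}.
In 7cb9608's history but not 35809fd's: {0ba5687, 2c0d988, 32823cf, 341b796, 3a62246, 638fae2, 7cb9608, d11d93f} — 8 commits.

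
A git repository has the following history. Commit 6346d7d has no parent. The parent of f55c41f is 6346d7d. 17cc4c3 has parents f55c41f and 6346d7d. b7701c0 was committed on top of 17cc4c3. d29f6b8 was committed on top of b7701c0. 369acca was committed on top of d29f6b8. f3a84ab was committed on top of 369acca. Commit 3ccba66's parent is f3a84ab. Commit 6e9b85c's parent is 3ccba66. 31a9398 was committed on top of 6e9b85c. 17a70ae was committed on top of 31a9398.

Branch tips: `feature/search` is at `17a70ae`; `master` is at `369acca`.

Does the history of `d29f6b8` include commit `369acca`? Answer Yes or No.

No

Ancestors of d29f6b8: {17cc4c3, 6346d7d, b7701c0, d29f6b8, f55c41f}.
369acca is not in that set, so it is not an ancestor of d29f6b8.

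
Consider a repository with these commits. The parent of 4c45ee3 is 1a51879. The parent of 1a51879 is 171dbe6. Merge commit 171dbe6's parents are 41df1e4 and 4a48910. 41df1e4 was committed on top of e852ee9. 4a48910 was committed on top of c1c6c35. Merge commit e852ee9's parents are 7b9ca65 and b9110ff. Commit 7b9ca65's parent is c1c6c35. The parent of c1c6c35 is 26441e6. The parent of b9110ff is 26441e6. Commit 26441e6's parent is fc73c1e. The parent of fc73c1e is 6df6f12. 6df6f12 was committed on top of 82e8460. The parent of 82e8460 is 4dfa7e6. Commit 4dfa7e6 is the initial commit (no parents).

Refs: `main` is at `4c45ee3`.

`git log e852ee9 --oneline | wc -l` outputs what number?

9

Walking parent pointers from e852ee9: reachable set = {26441e6, 4dfa7e6, 6df6f12, 7b9ca65, 82e8460, b9110ff, c1c6c35, e852ee9, fc73c1e}.
That is 9 commits.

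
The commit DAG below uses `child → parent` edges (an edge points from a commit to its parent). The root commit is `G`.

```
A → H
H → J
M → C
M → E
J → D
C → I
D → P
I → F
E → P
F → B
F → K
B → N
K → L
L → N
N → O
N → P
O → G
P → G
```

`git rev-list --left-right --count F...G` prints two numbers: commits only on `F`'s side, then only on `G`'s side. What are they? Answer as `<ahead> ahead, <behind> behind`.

7 ahead, 0 behind

Reachable from F: {B, F, G, K, L, N, O, P}.
Reachable from G: {G}.
Only in F's history (ahead): {B, F, K, L, N, O, P} — 7.
Only in G's history (behind): {} — 0.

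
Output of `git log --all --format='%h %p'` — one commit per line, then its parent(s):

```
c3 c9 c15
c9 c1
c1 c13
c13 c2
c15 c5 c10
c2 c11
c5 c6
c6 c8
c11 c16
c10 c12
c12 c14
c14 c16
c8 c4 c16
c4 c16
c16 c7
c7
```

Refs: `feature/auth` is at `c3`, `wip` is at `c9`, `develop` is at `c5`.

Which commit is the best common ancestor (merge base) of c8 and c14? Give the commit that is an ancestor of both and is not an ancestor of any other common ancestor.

Ancestors of c8: {c16, c4, c7, c8}.
Ancestors of c14: {c14, c16, c7}.
Common ancestors: {c16, c7}.
Among these, c16 is not an ancestor of any other common ancestor — it is the merge base.

c16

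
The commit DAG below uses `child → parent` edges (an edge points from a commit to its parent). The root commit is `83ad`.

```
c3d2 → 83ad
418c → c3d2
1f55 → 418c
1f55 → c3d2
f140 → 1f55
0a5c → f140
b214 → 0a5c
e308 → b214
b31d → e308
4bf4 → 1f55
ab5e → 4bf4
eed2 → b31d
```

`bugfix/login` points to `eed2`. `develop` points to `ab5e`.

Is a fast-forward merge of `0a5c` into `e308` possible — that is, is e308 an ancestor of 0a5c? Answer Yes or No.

No

A fast-forward from e308 to 0a5c is possible iff e308 is an ancestor of 0a5c.
Ancestors of 0a5c: {0a5c, 1f55, 418c, 83ad, c3d2, f140}.
e308 is not among them, so fast-forward is not possible.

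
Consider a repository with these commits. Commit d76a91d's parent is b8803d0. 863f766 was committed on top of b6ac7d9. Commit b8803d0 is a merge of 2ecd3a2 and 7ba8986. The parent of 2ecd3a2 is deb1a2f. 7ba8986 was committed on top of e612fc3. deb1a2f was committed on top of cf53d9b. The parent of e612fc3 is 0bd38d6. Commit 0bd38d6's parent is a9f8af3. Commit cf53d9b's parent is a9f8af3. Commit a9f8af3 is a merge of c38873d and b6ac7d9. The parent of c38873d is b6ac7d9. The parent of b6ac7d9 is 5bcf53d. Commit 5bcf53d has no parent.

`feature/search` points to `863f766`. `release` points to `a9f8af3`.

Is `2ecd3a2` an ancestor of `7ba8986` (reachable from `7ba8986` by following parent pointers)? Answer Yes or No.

Ancestors of 7ba8986: {0bd38d6, 5bcf53d, 7ba8986, a9f8af3, b6ac7d9, c38873d, e612fc3}.
2ecd3a2 is not in that set, so it is not an ancestor of 7ba8986.

No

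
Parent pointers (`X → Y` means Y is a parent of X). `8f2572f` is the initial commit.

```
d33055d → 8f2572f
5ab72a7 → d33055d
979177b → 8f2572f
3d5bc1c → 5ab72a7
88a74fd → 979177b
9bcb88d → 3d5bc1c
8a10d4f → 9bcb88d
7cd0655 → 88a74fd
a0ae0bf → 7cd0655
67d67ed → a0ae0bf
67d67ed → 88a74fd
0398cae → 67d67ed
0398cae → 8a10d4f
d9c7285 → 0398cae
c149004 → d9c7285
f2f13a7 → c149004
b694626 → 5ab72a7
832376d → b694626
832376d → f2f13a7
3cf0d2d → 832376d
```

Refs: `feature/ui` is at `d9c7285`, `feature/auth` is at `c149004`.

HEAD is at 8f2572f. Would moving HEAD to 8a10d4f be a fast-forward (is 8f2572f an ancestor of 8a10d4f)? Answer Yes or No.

Yes

A fast-forward from 8f2572f to 8a10d4f is possible iff 8f2572f is an ancestor of 8a10d4f.
Ancestors of 8a10d4f: {3d5bc1c, 5ab72a7, 8a10d4f, 8f2572f, 9bcb88d, d33055d}.
8f2572f is among them, so fast-forward is possible.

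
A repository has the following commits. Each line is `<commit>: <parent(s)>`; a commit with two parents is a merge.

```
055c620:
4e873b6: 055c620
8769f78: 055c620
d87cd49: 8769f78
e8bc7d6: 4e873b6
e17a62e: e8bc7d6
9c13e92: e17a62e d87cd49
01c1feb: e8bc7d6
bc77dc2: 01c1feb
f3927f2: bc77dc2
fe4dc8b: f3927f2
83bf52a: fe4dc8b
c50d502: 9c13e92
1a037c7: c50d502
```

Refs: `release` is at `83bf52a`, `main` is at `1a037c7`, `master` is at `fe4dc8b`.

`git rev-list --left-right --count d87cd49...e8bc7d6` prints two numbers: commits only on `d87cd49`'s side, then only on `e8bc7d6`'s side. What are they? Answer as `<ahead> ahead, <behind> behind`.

Reachable from d87cd49: {055c620, 8769f78, d87cd49}.
Reachable from e8bc7d6: {055c620, 4e873b6, e8bc7d6}.
Only in d87cd49's history (ahead): {8769f78, d87cd49} — 2.
Only in e8bc7d6's history (behind): {4e873b6, e8bc7d6} — 2.

2 ahead, 2 behind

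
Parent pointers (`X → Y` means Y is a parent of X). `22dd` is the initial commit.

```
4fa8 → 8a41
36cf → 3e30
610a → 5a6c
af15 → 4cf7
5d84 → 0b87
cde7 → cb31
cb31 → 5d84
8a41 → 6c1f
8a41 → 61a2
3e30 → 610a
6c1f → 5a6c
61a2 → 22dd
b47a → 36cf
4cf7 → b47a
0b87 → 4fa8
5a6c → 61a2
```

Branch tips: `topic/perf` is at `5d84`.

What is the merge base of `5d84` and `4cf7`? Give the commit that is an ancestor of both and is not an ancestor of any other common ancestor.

Ancestors of 5d84: {0b87, 22dd, 4fa8, 5a6c, 5d84, 61a2, 6c1f, 8a41}.
Ancestors of 4cf7: {22dd, 36cf, 3e30, 4cf7, 5a6c, 610a, 61a2, b47a}.
Common ancestors: {22dd, 5a6c, 61a2}.
Among these, 5a6c is not an ancestor of any other common ancestor — it is the merge base.

5a6c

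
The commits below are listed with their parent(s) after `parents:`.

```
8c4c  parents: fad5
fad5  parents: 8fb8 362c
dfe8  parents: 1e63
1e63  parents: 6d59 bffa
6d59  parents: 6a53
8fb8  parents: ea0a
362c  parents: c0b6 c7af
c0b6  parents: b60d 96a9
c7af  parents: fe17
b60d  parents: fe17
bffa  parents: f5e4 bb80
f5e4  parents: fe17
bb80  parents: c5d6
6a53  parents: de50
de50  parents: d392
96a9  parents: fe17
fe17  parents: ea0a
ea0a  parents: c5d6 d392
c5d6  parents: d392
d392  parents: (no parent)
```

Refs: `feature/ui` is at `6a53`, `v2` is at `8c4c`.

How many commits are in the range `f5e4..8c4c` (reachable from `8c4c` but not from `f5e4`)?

8

Reachable from 8c4c: {362c, 8c4c, 8fb8, 96a9, b60d, c0b6, c5d6, c7af, d392, ea0a, fad5, fe17}.
Reachable from f5e4: {c5d6, d392, ea0a, f5e4, fe17}.
In 8c4c's history but not f5e4's: {362c, 8c4c, 8fb8, 96a9, b60d, c0b6, c7af, fad5} — 8 commits.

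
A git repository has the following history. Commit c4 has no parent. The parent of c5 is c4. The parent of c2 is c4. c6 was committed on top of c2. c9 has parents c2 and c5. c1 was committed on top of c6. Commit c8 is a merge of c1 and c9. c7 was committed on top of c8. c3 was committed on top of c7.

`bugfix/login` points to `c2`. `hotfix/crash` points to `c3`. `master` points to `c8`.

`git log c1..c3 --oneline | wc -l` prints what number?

5

Reachable from c3: {c1, c2, c3, c4, c5, c6, c7, c8, c9}.
Reachable from c1: {c1, c2, c4, c6}.
In c3's history but not c1's: {c3, c5, c7, c8, c9} — 5 commits.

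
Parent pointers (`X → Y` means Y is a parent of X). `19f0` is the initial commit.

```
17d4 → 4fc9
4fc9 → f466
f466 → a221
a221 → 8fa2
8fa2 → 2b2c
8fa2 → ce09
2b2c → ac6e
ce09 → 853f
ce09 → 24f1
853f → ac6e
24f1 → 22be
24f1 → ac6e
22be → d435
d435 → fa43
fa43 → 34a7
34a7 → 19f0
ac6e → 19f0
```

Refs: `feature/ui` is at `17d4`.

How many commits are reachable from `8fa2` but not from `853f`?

8

Reachable from 8fa2: {19f0, 22be, 24f1, 2b2c, 34a7, 853f, 8fa2, ac6e, ce09, d435, fa43}.
Reachable from 853f: {19f0, 853f, ac6e}.
In 8fa2's history but not 853f's: {22be, 24f1, 2b2c, 34a7, 8fa2, ce09, d435, fa43} — 8 commits.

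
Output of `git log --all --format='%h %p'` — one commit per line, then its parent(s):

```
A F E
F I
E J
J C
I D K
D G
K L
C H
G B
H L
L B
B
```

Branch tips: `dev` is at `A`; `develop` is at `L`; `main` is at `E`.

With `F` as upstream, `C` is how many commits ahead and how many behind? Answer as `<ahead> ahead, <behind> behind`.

Reachable from C: {B, C, H, L}.
Reachable from F: {B, D, F, G, I, K, L}.
Only in C's history (ahead): {C, H} — 2.
Only in F's history (behind): {D, F, G, I, K} — 5.

2 ahead, 5 behind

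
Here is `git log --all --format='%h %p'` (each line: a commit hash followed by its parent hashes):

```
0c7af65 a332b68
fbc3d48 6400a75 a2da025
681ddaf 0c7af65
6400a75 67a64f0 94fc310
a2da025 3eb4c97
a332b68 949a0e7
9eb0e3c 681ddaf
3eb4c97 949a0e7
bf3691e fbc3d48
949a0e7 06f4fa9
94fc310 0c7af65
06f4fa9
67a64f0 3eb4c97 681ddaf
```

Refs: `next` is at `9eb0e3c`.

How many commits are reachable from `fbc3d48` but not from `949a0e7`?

Reachable from fbc3d48: {06f4fa9, 0c7af65, 3eb4c97, 6400a75, 67a64f0, 681ddaf, 949a0e7, 94fc310, a2da025, a332b68, fbc3d48}.
Reachable from 949a0e7: {06f4fa9, 949a0e7}.
In fbc3d48's history but not 949a0e7's: {0c7af65, 3eb4c97, 6400a75, 67a64f0, 681ddaf, 94fc310, a2da025, a332b68, fbc3d48} — 9 commits.

9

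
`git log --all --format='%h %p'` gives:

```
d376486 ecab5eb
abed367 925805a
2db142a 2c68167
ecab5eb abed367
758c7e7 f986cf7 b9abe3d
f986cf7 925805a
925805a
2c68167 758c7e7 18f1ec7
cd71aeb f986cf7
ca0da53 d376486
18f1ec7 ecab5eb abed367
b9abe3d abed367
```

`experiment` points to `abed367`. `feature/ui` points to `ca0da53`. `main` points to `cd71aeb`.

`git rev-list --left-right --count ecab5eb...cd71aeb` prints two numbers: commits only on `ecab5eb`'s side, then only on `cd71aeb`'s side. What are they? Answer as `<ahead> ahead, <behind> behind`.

Reachable from ecab5eb: {925805a, abed367, ecab5eb}.
Reachable from cd71aeb: {925805a, cd71aeb, f986cf7}.
Only in ecab5eb's history (ahead): {abed367, ecab5eb} — 2.
Only in cd71aeb's history (behind): {cd71aeb, f986cf7} — 2.

2 ahead, 2 behind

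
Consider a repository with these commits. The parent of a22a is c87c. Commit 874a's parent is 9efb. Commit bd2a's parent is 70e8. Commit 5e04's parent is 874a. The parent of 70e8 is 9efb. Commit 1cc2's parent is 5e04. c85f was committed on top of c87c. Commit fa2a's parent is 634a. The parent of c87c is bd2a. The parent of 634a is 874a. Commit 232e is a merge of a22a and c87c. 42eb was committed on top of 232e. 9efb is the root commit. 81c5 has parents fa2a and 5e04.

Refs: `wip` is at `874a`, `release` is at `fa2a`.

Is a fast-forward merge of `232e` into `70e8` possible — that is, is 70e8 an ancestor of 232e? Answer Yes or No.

Yes

A fast-forward from 70e8 to 232e is possible iff 70e8 is an ancestor of 232e.
Ancestors of 232e: {232e, 70e8, 9efb, a22a, bd2a, c87c}.
70e8 is among them, so fast-forward is possible.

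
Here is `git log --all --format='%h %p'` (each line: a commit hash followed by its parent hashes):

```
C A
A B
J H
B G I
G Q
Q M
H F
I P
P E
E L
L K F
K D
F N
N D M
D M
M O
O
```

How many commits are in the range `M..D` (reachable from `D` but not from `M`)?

1

Reachable from D: {D, M, O}.
Reachable from M: {M, O}.
In D's history but not M's: {D} — 1 commit.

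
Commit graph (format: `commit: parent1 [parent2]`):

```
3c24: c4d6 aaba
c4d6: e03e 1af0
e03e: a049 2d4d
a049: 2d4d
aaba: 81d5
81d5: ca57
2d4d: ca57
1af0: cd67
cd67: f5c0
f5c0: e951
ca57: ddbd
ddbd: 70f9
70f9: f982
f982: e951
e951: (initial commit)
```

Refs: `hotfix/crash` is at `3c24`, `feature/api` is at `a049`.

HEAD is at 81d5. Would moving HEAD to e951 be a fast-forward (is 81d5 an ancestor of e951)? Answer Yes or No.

No

A fast-forward from 81d5 to e951 is possible iff 81d5 is an ancestor of e951.
Ancestors of e951: {e951}.
81d5 is not among them, so fast-forward is not possible.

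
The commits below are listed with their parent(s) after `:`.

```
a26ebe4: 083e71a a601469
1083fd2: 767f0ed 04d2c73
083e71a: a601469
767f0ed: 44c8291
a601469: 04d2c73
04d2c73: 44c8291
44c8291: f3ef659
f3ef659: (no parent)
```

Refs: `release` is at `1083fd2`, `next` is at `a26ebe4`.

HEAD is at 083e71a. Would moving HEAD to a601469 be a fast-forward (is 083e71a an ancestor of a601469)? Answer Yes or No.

No

A fast-forward from 083e71a to a601469 is possible iff 083e71a is an ancestor of a601469.
Ancestors of a601469: {04d2c73, 44c8291, a601469, f3ef659}.
083e71a is not among them, so fast-forward is not possible.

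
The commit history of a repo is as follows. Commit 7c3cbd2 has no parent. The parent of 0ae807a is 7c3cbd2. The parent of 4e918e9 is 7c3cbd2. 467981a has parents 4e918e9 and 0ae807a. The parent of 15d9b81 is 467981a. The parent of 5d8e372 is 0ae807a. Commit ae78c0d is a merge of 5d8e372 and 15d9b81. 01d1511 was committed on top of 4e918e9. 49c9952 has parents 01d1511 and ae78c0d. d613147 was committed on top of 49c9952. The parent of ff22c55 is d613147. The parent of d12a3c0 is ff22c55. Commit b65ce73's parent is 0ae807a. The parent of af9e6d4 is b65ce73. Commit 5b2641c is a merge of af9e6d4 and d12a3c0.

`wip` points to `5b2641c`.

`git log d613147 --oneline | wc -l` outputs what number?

Walking parent pointers from d613147: reachable set = {01d1511, 0ae807a, 15d9b81, 467981a, 49c9952, 4e918e9, 5d8e372, 7c3cbd2, ae78c0d, d613147}.
That is 10 commits.

10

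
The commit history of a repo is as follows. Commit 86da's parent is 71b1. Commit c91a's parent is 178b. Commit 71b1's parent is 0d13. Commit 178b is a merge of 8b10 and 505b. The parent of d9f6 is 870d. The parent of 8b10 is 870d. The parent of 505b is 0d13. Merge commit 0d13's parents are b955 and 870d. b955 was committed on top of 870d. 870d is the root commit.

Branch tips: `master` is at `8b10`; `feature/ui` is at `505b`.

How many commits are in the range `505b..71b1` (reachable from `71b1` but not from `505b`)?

1

Reachable from 71b1: {0d13, 71b1, 870d, b955}.
Reachable from 505b: {0d13, 505b, 870d, b955}.
In 71b1's history but not 505b's: {71b1} — 1 commit.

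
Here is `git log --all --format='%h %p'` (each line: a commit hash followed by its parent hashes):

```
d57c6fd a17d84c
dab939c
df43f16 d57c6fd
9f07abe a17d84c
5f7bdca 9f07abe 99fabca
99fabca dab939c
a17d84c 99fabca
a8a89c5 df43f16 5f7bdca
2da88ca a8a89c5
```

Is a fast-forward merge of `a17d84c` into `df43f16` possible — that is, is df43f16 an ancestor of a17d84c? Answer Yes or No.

No

A fast-forward from df43f16 to a17d84c is possible iff df43f16 is an ancestor of a17d84c.
Ancestors of a17d84c: {99fabca, a17d84c, dab939c}.
df43f16 is not among them, so fast-forward is not possible.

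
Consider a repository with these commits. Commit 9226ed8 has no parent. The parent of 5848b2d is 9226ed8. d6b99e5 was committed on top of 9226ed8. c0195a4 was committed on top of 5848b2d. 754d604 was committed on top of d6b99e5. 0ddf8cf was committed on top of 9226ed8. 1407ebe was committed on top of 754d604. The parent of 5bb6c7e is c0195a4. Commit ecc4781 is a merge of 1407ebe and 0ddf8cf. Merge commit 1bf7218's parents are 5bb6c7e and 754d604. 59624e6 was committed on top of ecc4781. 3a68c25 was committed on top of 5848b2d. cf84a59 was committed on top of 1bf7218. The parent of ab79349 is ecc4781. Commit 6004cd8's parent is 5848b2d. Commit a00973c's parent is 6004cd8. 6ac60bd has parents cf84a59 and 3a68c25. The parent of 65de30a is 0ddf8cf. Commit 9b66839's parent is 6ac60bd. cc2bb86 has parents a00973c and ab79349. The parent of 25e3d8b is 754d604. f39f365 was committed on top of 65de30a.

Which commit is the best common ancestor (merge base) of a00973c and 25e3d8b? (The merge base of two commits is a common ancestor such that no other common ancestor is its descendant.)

9226ed8

Ancestors of a00973c: {5848b2d, 6004cd8, 9226ed8, a00973c}.
Ancestors of 25e3d8b: {25e3d8b, 754d604, 9226ed8, d6b99e5}.
Common ancestors: {9226ed8}.
The only common ancestor is 9226ed8, so it is the merge base.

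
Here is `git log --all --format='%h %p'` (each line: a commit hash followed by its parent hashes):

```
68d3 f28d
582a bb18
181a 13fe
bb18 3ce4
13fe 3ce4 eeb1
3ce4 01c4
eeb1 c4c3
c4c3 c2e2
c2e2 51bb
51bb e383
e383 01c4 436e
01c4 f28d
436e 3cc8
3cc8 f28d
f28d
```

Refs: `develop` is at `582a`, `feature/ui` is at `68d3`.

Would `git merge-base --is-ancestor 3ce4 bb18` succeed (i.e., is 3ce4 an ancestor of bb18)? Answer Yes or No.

Yes

Ancestors of bb18 (commits reachable by following parents): {01c4, 3ce4, bb18, f28d}.
3ce4 is in that set, so it is an ancestor of bb18.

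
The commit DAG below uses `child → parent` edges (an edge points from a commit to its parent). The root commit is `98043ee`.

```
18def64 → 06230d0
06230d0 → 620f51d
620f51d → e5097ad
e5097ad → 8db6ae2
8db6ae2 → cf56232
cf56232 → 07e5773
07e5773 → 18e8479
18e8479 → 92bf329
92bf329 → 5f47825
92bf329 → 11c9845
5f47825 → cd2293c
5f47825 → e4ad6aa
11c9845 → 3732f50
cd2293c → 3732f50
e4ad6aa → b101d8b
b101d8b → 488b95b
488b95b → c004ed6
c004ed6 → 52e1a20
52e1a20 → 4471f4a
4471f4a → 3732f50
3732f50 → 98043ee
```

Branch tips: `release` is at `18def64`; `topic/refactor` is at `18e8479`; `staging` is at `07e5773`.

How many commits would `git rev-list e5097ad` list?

Walking parent pointers from e5097ad: reachable set = {07e5773, 11c9845, 18e8479, 3732f50, 4471f4a, 488b95b, 52e1a20, 5f47825, 8db6ae2, 92bf329, 98043ee, b101d8b, c004ed6, cd2293c, cf56232, e4ad6aa, e5097ad}.
That is 17 commits.

17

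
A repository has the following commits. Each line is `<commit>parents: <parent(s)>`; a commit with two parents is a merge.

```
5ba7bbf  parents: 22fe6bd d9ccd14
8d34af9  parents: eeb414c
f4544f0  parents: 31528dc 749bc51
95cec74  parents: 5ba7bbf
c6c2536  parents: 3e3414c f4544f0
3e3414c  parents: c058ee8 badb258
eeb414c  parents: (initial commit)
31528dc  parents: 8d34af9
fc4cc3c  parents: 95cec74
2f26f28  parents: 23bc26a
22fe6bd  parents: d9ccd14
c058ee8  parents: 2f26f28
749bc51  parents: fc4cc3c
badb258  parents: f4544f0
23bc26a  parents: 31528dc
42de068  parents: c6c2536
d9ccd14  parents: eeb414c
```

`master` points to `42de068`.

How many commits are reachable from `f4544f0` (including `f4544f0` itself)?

10

Walking parent pointers from f4544f0: reachable set = {22fe6bd, 31528dc, 5ba7bbf, 749bc51, 8d34af9, 95cec74, d9ccd14, eeb414c, f4544f0, fc4cc3c}.
That is 10 commits.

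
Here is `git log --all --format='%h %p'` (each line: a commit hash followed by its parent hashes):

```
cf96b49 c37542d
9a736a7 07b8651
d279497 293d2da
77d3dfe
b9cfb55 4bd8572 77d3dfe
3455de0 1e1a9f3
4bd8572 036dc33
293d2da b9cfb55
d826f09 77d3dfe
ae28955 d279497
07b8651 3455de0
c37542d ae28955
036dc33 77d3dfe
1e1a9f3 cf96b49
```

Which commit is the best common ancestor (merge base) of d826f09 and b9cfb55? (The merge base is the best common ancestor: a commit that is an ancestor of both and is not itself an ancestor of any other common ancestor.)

77d3dfe

Ancestors of d826f09: {77d3dfe, d826f09}.
Ancestors of b9cfb55: {036dc33, 4bd8572, 77d3dfe, b9cfb55}.
Common ancestors: {77d3dfe}.
The only common ancestor is 77d3dfe, so it is the merge base.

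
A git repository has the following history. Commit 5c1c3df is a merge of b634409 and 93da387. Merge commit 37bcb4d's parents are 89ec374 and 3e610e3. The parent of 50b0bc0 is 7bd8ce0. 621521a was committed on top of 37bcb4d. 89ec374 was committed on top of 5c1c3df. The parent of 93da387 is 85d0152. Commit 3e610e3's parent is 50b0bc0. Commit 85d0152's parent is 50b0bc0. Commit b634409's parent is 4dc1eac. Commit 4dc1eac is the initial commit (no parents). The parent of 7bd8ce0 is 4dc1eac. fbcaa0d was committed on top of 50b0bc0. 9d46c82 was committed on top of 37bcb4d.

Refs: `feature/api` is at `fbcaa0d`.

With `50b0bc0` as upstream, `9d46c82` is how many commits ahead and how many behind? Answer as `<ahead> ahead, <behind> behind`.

8 ahead, 0 behind

Reachable from 9d46c82: {37bcb4d, 3e610e3, 4dc1eac, 50b0bc0, 5c1c3df, 7bd8ce0, 85d0152, 89ec374, 93da387, 9d46c82, b634409}.
Reachable from 50b0bc0: {4dc1eac, 50b0bc0, 7bd8ce0}.
Only in 9d46c82's history (ahead): {37bcb4d, 3e610e3, 5c1c3df, 85d0152, 89ec374, 93da387, 9d46c82, b634409} — 8.
Only in 50b0bc0's history (behind): {} — 0.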